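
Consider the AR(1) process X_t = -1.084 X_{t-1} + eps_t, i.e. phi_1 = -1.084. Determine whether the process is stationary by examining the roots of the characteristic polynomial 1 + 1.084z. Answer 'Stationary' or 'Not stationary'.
\text{Not stationary}

The AR(p) characteristic polynomial is P(z) = 1 + 1.084z.
Stationarity requires all roots to lie outside the unit circle, i.e. |z| > 1 for every root.
This is linear in z: 1 + (1.084) z = 0  =>  z = -1/(1.084) = -0.922509,  |z| = 0.922509.
Moduli of all roots: 0.9225.
All moduli strictly greater than 1? No.
Verdict: Not stationary.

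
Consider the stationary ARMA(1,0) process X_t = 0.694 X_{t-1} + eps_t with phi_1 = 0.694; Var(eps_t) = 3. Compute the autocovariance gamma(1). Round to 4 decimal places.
\gamma(1) = 4.0165

Multiply the model equation by X_{t-k} and take expectations. With theta_0 = psi_0 = 1 and psi_j the MA(infinity) weights, this gives
  gamma(k) - sum_i phi_i gamma(k-i) = c_k,
  c_k = sigma^2 * sum_{j=k..q} theta_j psi_{j-k}   (c_k = 0 for k > q),
using gamma(-m) = gamma(m).
Pure AR (q = 0): c_0 = sigma^2 = 3, c_k = 0 for k >= 1.
Equations for k = 0 and k = 1 (AR order 1):
  gamma(0) = phi_1 gamma(1) + c_0
  gamma(1) = phi_1 gamma(0) + c_1
Substituting the second into the first: gamma(0) (1 - phi_1^2) = c_0 + phi_1 c_1, so
  gamma(0) = c_0 / (1 - phi_1^2) = 3 / (1 - (0.694)^2) = 3 / 0.518364 = 5.787439.
  gamma(1) = phi_1 gamma(0) = (0.694)(5.787439) = 4.016483.
Therefore gamma(1) = 4.0165 (to 4 decimal places).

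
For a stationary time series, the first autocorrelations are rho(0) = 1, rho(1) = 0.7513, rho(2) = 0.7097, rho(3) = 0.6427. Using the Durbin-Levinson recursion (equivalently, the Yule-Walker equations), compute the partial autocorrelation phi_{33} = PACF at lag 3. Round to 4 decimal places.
\phi_{33} = 0.0950

The PACF at lag k is phi_{kk}, the last component of the solution
to the Yule-Walker system G_k phi = r_k where
  (G_k)_{ij} = rho(|i - j|), (r_k)_i = rho(i), i,j = 1..k.
Equivalently, Durbin-Levinson gives phi_{kk} iteratively:
  phi_{11} = rho(1)
  phi_{kk} = [rho(k) - sum_{j=1..k-1} phi_{k-1,j} rho(k-j)]
            / [1 - sum_{j=1..k-1} phi_{k-1,j} rho(j)],
  phi_{k,j} = phi_{k-1,j} - phi_{kk} phi_{k-1,k-j},  j = 1..k-1.
Step k = 1:
  phi_11 = rho(1) = 0.7513.
Step k = 2:
  phi_22 = [rho(2) - phi_11 rho(1)] / [1 - phi_11 rho(1)] = [0.7097 - (0.7513)(0.7513)] / [1 - (0.7513)(0.7513)]
         = 0.14524831 / 0.43554831 = 0.333484.
  Update: phi_21 = phi_11 - phi_22 phi_11 = 0.7513 - (0.333484)(0.7513) = 0.500754.
Step k = 3:
  phi_33 = [rho(3) - phi_21 rho(2) - phi_22 rho(1)] / [1 - phi_21 rho(1) - phi_22 rho(2)]
    numerator   = 0.6427 - (0.500754)(0.7097) - (0.333484)(0.7513) = 0.03676877
    denominator = 1 - (0.500754)(0.7513) - (0.333484)(0.7097) = 0.38711035
  phi_33 = 0.03676877 / 0.38711035 = 0.095.
Therefore phi_{33} = 0.0950.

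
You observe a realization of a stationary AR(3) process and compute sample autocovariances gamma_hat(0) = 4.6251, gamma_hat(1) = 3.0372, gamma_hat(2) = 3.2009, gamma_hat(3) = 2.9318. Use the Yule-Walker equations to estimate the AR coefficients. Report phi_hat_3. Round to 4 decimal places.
\hat\phi_{3} = 0.1930

The Yule-Walker equations for an AR(p) process read, in matrix form,
  Gamma_p phi = r_p,   with   (Gamma_p)_{ij} = gamma(|i - j|),
                       (r_p)_i = gamma(i),   i,j = 1..p.
Substitute the sample gammas (Toeplitz matrix and right-hand side of size 3):
  Gamma_p = [[4.6251, 3.0372, 3.2009], [3.0372, 4.6251, 3.0372], [3.2009, 3.0372, 4.6251]]
  r_p     = [3.0372, 3.2009, 2.9318]
Written out (R1..R3):
  (R1) 4.6251 phi_1 + 3.0372 phi_2 + 3.2009 phi_3 = 3.0372
  (R2) 3.0372 phi_1 + 4.6251 phi_2 + 3.0372 phi_3 = 3.2009
  (R3) 3.2009 phi_1 + 3.0372 phi_2 + 4.6251 phi_3 = 2.9318
Gaussian elimination:
  R2 <- R2 - (3.0372/4.6251) R1 = R2 - (0.656678) R1:  2.630639 phi_2 + 0.93524 phi_3 = 1.206439
  R3 <- R3 - (3.2009/4.6251) R1 = R3 - (0.692072) R1:  0.93524 phi_2 + 2.409848 phi_3 = 0.82984
  R3 <- R3 - (0.93524/2.630639) R2 = R3 - (0.355518) R2:  2.077353 phi_3 = 0.400929
Back-substitution:
  phi_hat_3 = 0.400929 / 2.077353 = 0.193
  phi_hat_2 = (1.206439 - (0.93524)(0.193)) / 2.630639 = 0.389995
  phi_hat_1 = (3.0372 - (3.0372)(0.389995) - (3.2009)(0.193)) / 4.6251 = 0.267007
So phi_hat = [0.2670, 0.3900, 0.1930].
Therefore phi_hat_3 = 0.1930.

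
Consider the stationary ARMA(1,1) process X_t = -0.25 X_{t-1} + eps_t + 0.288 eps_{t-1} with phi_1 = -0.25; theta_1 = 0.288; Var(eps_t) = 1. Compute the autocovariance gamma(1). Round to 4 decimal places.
\gamma(1) = 0.0376

Multiply the model equation by X_{t-k} and take expectations. With theta_0 = psi_0 = 1 and psi_j the MA(infinity) weights, this gives
  gamma(k) - sum_i phi_i gamma(k-i) = c_k,
  c_k = sigma^2 * sum_{j=k..q} theta_j psi_{j-k}   (c_k = 0 for k > q),
using gamma(-m) = gamma(m).
psi-weights needed (psi_j = theta_j + sum_i phi_i psi_{j-i}):
  psi_1 = theta_1 + phi_1 = 0.288 + (-0.25) = 0.038
Right-hand sides:
  c_0 = sigma^2 (1 + theta_1 psi_1) = 1 * (1 + (0.288)(0.038)) = 1 * 1.010944 = 1.010944
  c_1 = sigma^2 theta_1 = 1 * (0.288) = 0.288
  c_2 = 0
Equations for k = 0 and k = 1 (AR order 1):
  gamma(0) = phi_1 gamma(1) + c_0
  gamma(1) = phi_1 gamma(0) + c_1
Substituting the second into the first: gamma(0) (1 - phi_1^2) = c_0 + phi_1 c_1, so
  gamma(0) = (c_0 + phi_1 c_1) / (1 - phi_1^2) = (1.010944 + (-0.25)(0.288)) / (1 - (-0.25)^2) = 0.938944 / 0.9375 = 1.00154.
  gamma(1) = phi_1 gamma(0) + c_1 = (-0.25)(1.00154) + (0.288) = 0.037615.
Therefore gamma(1) = 0.0376 (to 4 decimal places).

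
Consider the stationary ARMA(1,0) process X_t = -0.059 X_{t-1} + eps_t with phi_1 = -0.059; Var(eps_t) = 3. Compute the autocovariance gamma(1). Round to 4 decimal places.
\gamma(1) = -0.1776

Multiply the model equation by X_{t-k} and take expectations. With theta_0 = psi_0 = 1 and psi_j the MA(infinity) weights, this gives
  gamma(k) - sum_i phi_i gamma(k-i) = c_k,
  c_k = sigma^2 * sum_{j=k..q} theta_j psi_{j-k}   (c_k = 0 for k > q),
using gamma(-m) = gamma(m).
Pure AR (q = 0): c_0 = sigma^2 = 3, c_k = 0 for k >= 1.
Equations for k = 0 and k = 1 (AR order 1):
  gamma(0) = phi_1 gamma(1) + c_0
  gamma(1) = phi_1 gamma(0) + c_1
Substituting the second into the first: gamma(0) (1 - phi_1^2) = c_0 + phi_1 c_1, so
  gamma(0) = c_0 / (1 - phi_1^2) = 3 / (1 - (-0.059)^2) = 3 / 0.996519 = 3.010479.
  gamma(1) = phi_1 gamma(0) = (-0.059)(3.010479) = -0.177618.
Therefore gamma(1) = -0.1776 (to 4 decimal places).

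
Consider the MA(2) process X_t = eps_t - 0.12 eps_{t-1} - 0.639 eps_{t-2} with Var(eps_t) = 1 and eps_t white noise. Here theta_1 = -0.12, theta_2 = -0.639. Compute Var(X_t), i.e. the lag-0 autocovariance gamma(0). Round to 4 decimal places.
\gamma(0) = 1.4227

For an MA(q) process X_t = eps_t + sum_i theta_i eps_{t-i} with
Var(eps_t) = sigma^2, the variance is
  gamma(0) = sigma^2 * (1 + sum_i theta_i^2).
  sum_i theta_i^2 = (-0.12)^2 + (-0.639)^2 = 0.0144 + 0.408321 = 0.422721.
  gamma(0) = 1 * (1 + 0.422721) = 1 * 1.422721 = 1.422721, which rounds to 1.4227.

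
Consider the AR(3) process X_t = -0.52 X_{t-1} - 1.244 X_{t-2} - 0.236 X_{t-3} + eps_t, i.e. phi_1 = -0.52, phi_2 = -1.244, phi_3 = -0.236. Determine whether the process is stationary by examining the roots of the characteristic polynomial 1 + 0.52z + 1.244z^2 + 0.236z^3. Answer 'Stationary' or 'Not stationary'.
\text{Not stationary}

The AR(p) characteristic polynomial is P(z) = 1 + 0.52z + 1.244z^2 + 0.236z^3.
Stationarity requires all roots to lie outside the unit circle, i.e. |z| > 1 for every root.
Degree 3: look for a simple real root z0 first, then factor out (1 - z/z0) and solve the remaining quadratic.
Testing z0 = -5: P(-5) = 1 + (0.52)(-5) + (1.244)(-5)^2 + (0.236)(-5)^3
  = 1 + (-2.6) + (31.1) + (-29.5) = 0.  So z_0 = -5 is a root, |z_0| = 5.
Divide out the factor (1 + 0.2 z) = (1 - z/z0) (since 1/z0 = -0.2):
  P(z) = (1 + 0.2 z)(1 + (0.32) z + (1.18) z^2)
  [check: z-coef 0.32 - (-0.2) = 0.52; z^2-coef 1.18 - (-0.2)(0.32) = 1.244; z^3-coef -(-0.2)(1.18) = 0.236.]
Remaining roots from the quadratic factor 1 + (0.32) z + (1.18) z^2:
  Set 1 + (0.32) z + (1.18) z^2 = 0, i.e. a z^2 + b z + c = 0 with a = 1.18, b = 0.32, c = 1.
  Discriminant D = b^2 - 4ac = (0.32)^2 - 4*(1.18)*1 = 0.1024 - (4.72) = -4.6176.
  D < 0, so the roots are the complex-conjugate pair z = (-b +/- i sqrt(-D)) / (2a) = -0.1356 +/- 0.9105i.
  For a conjugate pair |z|^2 = z * conj(z) = (product of roots) = c/a = 1/(1.18) = 0.847458, so |z| = sqrt(0.847458) = 0.9206 for both roots.
Moduli of all roots: 5.0000, 0.9206, 0.9206.
All moduli strictly greater than 1? No.
Verdict: Not stationary.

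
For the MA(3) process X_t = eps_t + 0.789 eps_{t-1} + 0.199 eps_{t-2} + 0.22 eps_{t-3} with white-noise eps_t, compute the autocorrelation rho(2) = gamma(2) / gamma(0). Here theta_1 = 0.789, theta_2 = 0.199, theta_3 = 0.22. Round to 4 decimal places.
\rho(2) = 0.2178

For an MA(q) process with theta_0 = 1, the autocovariance is
  gamma(k) = sigma^2 * sum_{i=0..q-k} theta_i * theta_{i+k},
and rho(k) = gamma(k) / gamma(0). Sigma^2 cancels.
  numerator   = (1)*(0.199) + (0.789)*(0.22) = 0.37258.
  denominator = (1)^2 + (0.789)^2 + (0.199)^2 + (0.22)^2 = 1.710522.
  rho(2) = 0.37258 / 1.710522 = 0.2178.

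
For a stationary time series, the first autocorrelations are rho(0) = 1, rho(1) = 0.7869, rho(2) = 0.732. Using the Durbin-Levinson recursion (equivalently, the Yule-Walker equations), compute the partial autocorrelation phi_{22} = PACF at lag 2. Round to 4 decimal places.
\phi_{22} = 0.2962

The PACF at lag k is phi_{kk}, the last component of the solution
to the Yule-Walker system G_k phi = r_k where
  (G_k)_{ij} = rho(|i - j|), (r_k)_i = rho(i), i,j = 1..k.
Equivalently, Durbin-Levinson gives phi_{kk} iteratively:
  phi_{11} = rho(1)
  phi_{kk} = [rho(k) - sum_{j=1..k-1} phi_{k-1,j} rho(k-j)]
            / [1 - sum_{j=1..k-1} phi_{k-1,j} rho(j)],
  phi_{k,j} = phi_{k-1,j} - phi_{kk} phi_{k-1,k-j},  j = 1..k-1.
Step k = 1:
  phi_11 = rho(1) = 0.7869.
Step k = 2:
  phi_22 = [rho(2) - phi_11 rho(1)] / [1 - phi_11 rho(1)] = [0.732 - (0.7869)(0.7869)] / [1 - (0.7869)(0.7869)]
         = 0.11278839 / 0.38078839 = 0.2962.
Therefore phi_{22} = 0.2962.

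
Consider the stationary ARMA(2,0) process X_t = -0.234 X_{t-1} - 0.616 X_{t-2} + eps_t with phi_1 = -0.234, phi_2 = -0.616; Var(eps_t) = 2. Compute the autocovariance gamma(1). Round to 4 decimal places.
\gamma(1) = -0.4767

Multiply the model equation by X_{t-k} and take expectations. With theta_0 = psi_0 = 1 and psi_j the MA(infinity) weights, this gives
  gamma(k) - sum_i phi_i gamma(k-i) = c_k,
  c_k = sigma^2 * sum_{j=k..q} theta_j psi_{j-k}   (c_k = 0 for k > q),
using gamma(-m) = gamma(m).
Pure AR (q = 0): c_0 = sigma^2 = 2, c_k = 0 for k >= 1.
Equations for k = 0, 1, 2 (AR order 2, c_2 = 0):
  (E0) gamma(0) = phi_1 gamma(1) + phi_2 gamma(2) + c_0
  (E1) gamma(1) = phi_1 gamma(0) + phi_2 gamma(1) + c_1
  (E2) gamma(2) = phi_1 gamma(1) + phi_2 gamma(0)
From (E1): gamma(1) = A gamma(0) + B with
  A = phi_1 / (1 - phi_2) = -0.234 / 1.616 = -0.144802,   B = c_1 / (1 - phi_2) = 0 / 1.616 = 0.
Insert (E2) into (E0): gamma(0) (1 - phi_2^2) = phi_1 (1 + phi_2) gamma(1) + c_0.
  phi_1 (1 + phi_2) = (-0.234)(0.384) = -0.089856,   1 - phi_2^2 = 0.620544.
Replace gamma(1) by A gamma(0) + B and collect gamma(0):
  gamma(0) [0.620544 - (-0.089856)(-0.144802)] = c_0 = 2
  gamma(0) * 0.607533 = 2
  gamma(0) = 2 / 0.607533 = 3.292004.
  gamma(1) = A gamma(0) = (-0.144802)(3.292004) = -0.476689.
Therefore gamma(1) = -0.4767 (to 4 decimal places).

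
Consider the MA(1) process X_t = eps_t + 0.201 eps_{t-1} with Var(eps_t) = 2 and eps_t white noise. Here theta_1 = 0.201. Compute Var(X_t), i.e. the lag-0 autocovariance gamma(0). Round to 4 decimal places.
\gamma(0) = 2.0808

For an MA(q) process X_t = eps_t + sum_i theta_i eps_{t-i} with
Var(eps_t) = sigma^2, the variance is
  gamma(0) = sigma^2 * (1 + sum_i theta_i^2).
  sum_i theta_i^2 = (0.201)^2 = 0.040401.
  gamma(0) = 2 * (1 + 0.040401) = 2 * 1.040401 = 2.080802, which rounds to 2.0808.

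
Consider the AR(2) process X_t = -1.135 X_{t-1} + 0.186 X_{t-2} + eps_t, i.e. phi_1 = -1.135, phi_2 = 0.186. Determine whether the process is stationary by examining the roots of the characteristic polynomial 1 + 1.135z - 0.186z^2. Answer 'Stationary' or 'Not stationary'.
\text{Not stationary}

The AR(p) characteristic polynomial is P(z) = 1 + 1.135z - 0.186z^2.
Stationarity requires all roots to lie outside the unit circle, i.e. |z| > 1 for every root.
Set 1 + (1.135) z + (-0.186) z^2 = 0, i.e. a z^2 + b z + c = 0 with a = -0.186, b = 1.135, c = 1.
Discriminant D = b^2 - 4ac = (1.135)^2 - 4*(-0.186)*1 = 1.288225 - (-0.744) = 2.032225.
D >= 0, so the roots are real: z = (-b +/- sqrt(D)) / (2a) = (-1.135 +/- 1.425561) / (-0.372).
  z_1 = (-1.135 + 1.425561) / (-0.372) = -0.7811,   |z_1| = 0.7811.
  z_2 = (-1.135 - 1.425561) / (-0.372) = 6.8832,   |z_2| = 6.8832.
Moduli of all roots: 0.7811, 6.8832.
All moduli strictly greater than 1? No.
Verdict: Not stationary.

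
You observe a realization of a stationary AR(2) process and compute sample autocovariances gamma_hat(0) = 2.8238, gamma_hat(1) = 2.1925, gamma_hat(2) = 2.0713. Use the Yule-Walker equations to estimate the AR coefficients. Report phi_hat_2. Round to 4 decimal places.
\hat\phi_{2} = 0.3290

The Yule-Walker equations for an AR(p) process read, in matrix form,
  Gamma_p phi = r_p,   with   (Gamma_p)_{ij} = gamma(|i - j|),
                       (r_p)_i = gamma(i),   i,j = 1..p.
Substitute the sample gammas (Toeplitz matrix and right-hand side of size 2):
  Gamma_p = [[2.8238, 2.1925], [2.1925, 2.8238]]
  r_p     = [2.1925, 2.0713]
Written out:
  2.8238 phi_1 + 2.1925 phi_2 = 2.1925
  2.1925 phi_1 + 2.8238 phi_2 = 2.0713
Solve by Cramer's rule:
  det = gamma(0)^2 - gamma(1)^2 = (2.8238)^2 - (2.1925)^2 = 7.97384644 - 4.80705625 = 3.16679019
  phi_hat_1 = [gamma(1) gamma(0) - gamma(1) gamma(2)] / det = [(2.1925)(2.8238) - (2.1925)(2.0713)] / 3.16679019 = 1.64985625 / 3.16679019 = 0.521
  phi_hat_2 = [gamma(0) gamma(2) - gamma(1)^2] / det = [(2.8238)(2.0713) - (2.1925)^2] / 3.16679019 = 1.04188069 / 3.16679019 = 0.329
So phi_hat = [0.5210, 0.3290].
Therefore phi_hat_2 = 0.3290.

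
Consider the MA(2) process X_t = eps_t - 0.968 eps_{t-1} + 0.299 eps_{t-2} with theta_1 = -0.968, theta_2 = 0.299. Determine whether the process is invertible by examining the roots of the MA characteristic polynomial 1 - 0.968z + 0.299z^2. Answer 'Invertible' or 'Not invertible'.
\text{Invertible}

The MA(q) characteristic polynomial is P(z) = 1 - 0.968z + 0.299z^2.
Invertibility requires all roots to lie outside the unit circle, i.e. |z| > 1 for every root.
Set 1 + (-0.968) z + (0.299) z^2 = 0, i.e. a z^2 + b z + c = 0 with a = 0.299, b = -0.968, c = 1.
Discriminant D = b^2 - 4ac = (-0.968)^2 - 4*(0.299)*1 = 0.937024 - (1.196) = -0.258976.
D < 0, so the roots are the complex-conjugate pair z = (-b +/- i sqrt(-D)) / (2a) = 1.6187 +/- 0.851i.
For a conjugate pair |z|^2 = z * conj(z) = (product of roots) = c/a = 1/(0.299) = 3.344482, so |z| = sqrt(3.344482) = 1.8288 for both roots.
Moduli of all roots: 1.8288, 1.8288.
All moduli strictly greater than 1? Yes.
Verdict: Invertible.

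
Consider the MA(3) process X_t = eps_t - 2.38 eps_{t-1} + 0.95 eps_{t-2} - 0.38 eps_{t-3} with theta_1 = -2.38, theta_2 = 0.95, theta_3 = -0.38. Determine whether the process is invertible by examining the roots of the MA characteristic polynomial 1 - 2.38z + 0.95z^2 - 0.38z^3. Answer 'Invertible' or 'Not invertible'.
\text{Not invertible}

The MA(q) characteristic polynomial is P(z) = 1 - 2.38z + 0.95z^2 - 0.38z^3.
Invertibility requires all roots to lie outside the unit circle, i.e. |z| > 1 for every root.
Degree 3: look for a simple real root z0 first, then factor out (1 - z/z0) and solve the remaining quadratic.
Testing z0 = 0.5: P(0.5) = 1 + (-2.38)(0.5) + (0.95)(0.5)^2 + (-0.38)(0.5)^3
  = 1 + (-1.19) + (0.2375) + (-0.0475) = 0.  So z_0 = 0.5 is a root, |z_0| = 0.5.
Divide out the factor (1 - 2 z) = (1 - z/z0) (since 1/z0 = 2):
  P(z) = (1 - 2 z)(1 + (-0.38) z + (0.19) z^2)
  [check: z-coef -0.38 - (2) = -2.38; z^2-coef 0.19 - (2)(-0.38) = 0.95; z^3-coef -(2)(0.19) = -0.38.]
Remaining roots from the quadratic factor 1 + (-0.38) z + (0.19) z^2:
  Set 1 + (-0.38) z + (0.19) z^2 = 0, i.e. a z^2 + b z + c = 0 with a = 0.19, b = -0.38, c = 1.
  Discriminant D = b^2 - 4ac = (-0.38)^2 - 4*(0.19)*1 = 0.1444 - (0.76) = -0.6156.
  D < 0, so the roots are the complex-conjugate pair z = (-b +/- i sqrt(-D)) / (2a) = 1 +/- 2.0647i.
  For a conjugate pair |z|^2 = z * conj(z) = (product of roots) = c/a = 1/(0.19) = 5.263158, so |z| = sqrt(5.263158) = 2.2942 for both roots.
Moduli of all roots: 0.5000, 2.2942, 2.2942.
All moduli strictly greater than 1? No.
Verdict: Not invertible.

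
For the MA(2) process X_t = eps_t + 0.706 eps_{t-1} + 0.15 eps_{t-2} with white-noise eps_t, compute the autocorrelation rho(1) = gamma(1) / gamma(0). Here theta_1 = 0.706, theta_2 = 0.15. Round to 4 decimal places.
\rho(1) = 0.5338

For an MA(q) process with theta_0 = 1, the autocovariance is
  gamma(k) = sigma^2 * sum_{i=0..q-k} theta_i * theta_{i+k},
and rho(k) = gamma(k) / gamma(0). Sigma^2 cancels.
  numerator   = (1)*(0.706) + (0.706)*(0.15) = 0.8119.
  denominator = (1)^2 + (0.706)^2 + (0.15)^2 = 1.520936.
  rho(1) = 0.8119 / 1.520936 = 0.5338.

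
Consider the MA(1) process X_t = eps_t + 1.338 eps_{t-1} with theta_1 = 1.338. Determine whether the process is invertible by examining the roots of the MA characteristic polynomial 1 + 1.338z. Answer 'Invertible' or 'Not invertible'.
\text{Not invertible}

The MA(q) characteristic polynomial is P(z) = 1 + 1.338z.
Invertibility requires all roots to lie outside the unit circle, i.e. |z| > 1 for every root.
This is linear in z: 1 + (1.338) z = 0  =>  z = -1/(1.338) = -0.747384,  |z| = 0.747384.
Moduli of all roots: 0.7474.
All moduli strictly greater than 1? No.
Verdict: Not invertible.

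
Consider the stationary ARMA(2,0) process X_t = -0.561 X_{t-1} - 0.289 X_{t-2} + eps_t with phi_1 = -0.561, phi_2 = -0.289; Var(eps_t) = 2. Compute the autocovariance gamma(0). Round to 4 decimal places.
\gamma(0) = 2.6922

Multiply the model equation by X_{t-k} and take expectations. With theta_0 = psi_0 = 1 and psi_j the MA(infinity) weights, this gives
  gamma(k) - sum_i phi_i gamma(k-i) = c_k,
  c_k = sigma^2 * sum_{j=k..q} theta_j psi_{j-k}   (c_k = 0 for k > q),
using gamma(-m) = gamma(m).
Pure AR (q = 0): c_0 = sigma^2 = 2, c_k = 0 for k >= 1.
Equations for k = 0, 1, 2 (AR order 2, c_2 = 0):
  (E0) gamma(0) = phi_1 gamma(1) + phi_2 gamma(2) + c_0
  (E1) gamma(1) = phi_1 gamma(0) + phi_2 gamma(1) + c_1
  (E2) gamma(2) = phi_1 gamma(1) + phi_2 gamma(0)
From (E1): gamma(1) = A gamma(0) + B with
  A = phi_1 / (1 - phi_2) = -0.561 / 1.289 = -0.435221,   B = c_1 / (1 - phi_2) = 0 / 1.289 = 0.
Insert (E2) into (E0): gamma(0) (1 - phi_2^2) = phi_1 (1 + phi_2) gamma(1) + c_0.
  phi_1 (1 + phi_2) = (-0.561)(0.711) = -0.398871,   1 - phi_2^2 = 0.916479.
Replace gamma(1) by A gamma(0) + B and collect gamma(0):
  gamma(0) [0.916479 - (-0.398871)(-0.435221)] = c_0 = 2
  gamma(0) * 0.742882 = 2
  gamma(0) = 2 / 0.742882 = 2.692218.
Therefore gamma(0) = 2.6922 (to 4 decimal places).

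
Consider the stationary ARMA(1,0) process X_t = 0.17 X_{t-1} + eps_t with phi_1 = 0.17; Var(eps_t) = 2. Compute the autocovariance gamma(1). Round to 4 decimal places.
\gamma(1) = 0.3501

Multiply the model equation by X_{t-k} and take expectations. With theta_0 = psi_0 = 1 and psi_j the MA(infinity) weights, this gives
  gamma(k) - sum_i phi_i gamma(k-i) = c_k,
  c_k = sigma^2 * sum_{j=k..q} theta_j psi_{j-k}   (c_k = 0 for k > q),
using gamma(-m) = gamma(m).
Pure AR (q = 0): c_0 = sigma^2 = 2, c_k = 0 for k >= 1.
Equations for k = 0 and k = 1 (AR order 1):
  gamma(0) = phi_1 gamma(1) + c_0
  gamma(1) = phi_1 gamma(0) + c_1
Substituting the second into the first: gamma(0) (1 - phi_1^2) = c_0 + phi_1 c_1, so
  gamma(0) = c_0 / (1 - phi_1^2) = 2 / (1 - (0.17)^2) = 2 / 0.9711 = 2.05952.
  gamma(1) = phi_1 gamma(0) = (0.17)(2.05952) = 0.350118.
Therefore gamma(1) = 0.3501 (to 4 decimal places).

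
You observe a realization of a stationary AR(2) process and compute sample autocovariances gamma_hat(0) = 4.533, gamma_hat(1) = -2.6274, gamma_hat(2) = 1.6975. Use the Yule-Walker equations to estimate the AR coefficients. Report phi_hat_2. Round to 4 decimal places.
\hat\phi_{2} = 0.0580

The Yule-Walker equations for an AR(p) process read, in matrix form,
  Gamma_p phi = r_p,   with   (Gamma_p)_{ij} = gamma(|i - j|),
                       (r_p)_i = gamma(i),   i,j = 1..p.
Substitute the sample gammas (Toeplitz matrix and right-hand side of size 2):
  Gamma_p = [[4.533, -2.6274], [-2.6274, 4.533]]
  r_p     = [-2.6274, 1.6975]
Written out:
  4.533 phi_1 - 2.6274 phi_2 = -2.6274
  -2.6274 phi_1 + 4.533 phi_2 = 1.6975
Solve by Cramer's rule:
  det = gamma(0)^2 - gamma(1)^2 = (4.533)^2 - (-2.6274)^2 = 20.548089 - 6.90323076 = 13.64485824
  phi_hat_1 = [gamma(1) gamma(0) - gamma(1) gamma(2)] / det = [(-2.6274)(4.533) - (-2.6274)(1.6975)] / 13.64485824 = -7.4499927 / 13.64485824 = -0.546
  phi_hat_2 = [gamma(0) gamma(2) - gamma(1)^2] / det = [(4.533)(1.6975) - (-2.6274)^2] / 13.64485824 = 0.79153674 / 13.64485824 = 0.058
So phi_hat = [-0.5460, 0.0580].
Therefore phi_hat_2 = 0.0580.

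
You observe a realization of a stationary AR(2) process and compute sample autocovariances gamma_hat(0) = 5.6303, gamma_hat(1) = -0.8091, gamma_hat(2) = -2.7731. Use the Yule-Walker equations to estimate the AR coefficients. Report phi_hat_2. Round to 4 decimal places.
\hat\phi_{2} = -0.5240

The Yule-Walker equations for an AR(p) process read, in matrix form,
  Gamma_p phi = r_p,   with   (Gamma_p)_{ij} = gamma(|i - j|),
                       (r_p)_i = gamma(i),   i,j = 1..p.
Substitute the sample gammas (Toeplitz matrix and right-hand side of size 2):
  Gamma_p = [[5.6303, -0.8091], [-0.8091, 5.6303]]
  r_p     = [-0.8091, -2.7731]
Written out:
  5.6303 phi_1 - 0.8091 phi_2 = -0.8091
  -0.8091 phi_1 + 5.6303 phi_2 = -2.7731
Solve by Cramer's rule:
  det = gamma(0)^2 - gamma(1)^2 = (5.6303)^2 - (-0.8091)^2 = 31.70027809 - 0.65464281 = 31.04563528
  phi_hat_1 = [gamma(1) gamma(0) - gamma(1) gamma(2)] / det = [(-0.8091)(5.6303) - (-0.8091)(-2.7731)] / 31.04563528 = -6.79919094 / 31.04563528 = -0.219
  phi_hat_2 = [gamma(0) gamma(2) - gamma(1)^2] / det = [(5.6303)(-2.7731) - (-0.8091)^2] / 31.04563528 = -16.26802774 / 31.04563528 = -0.524
So phi_hat = [-0.2190, -0.5240].
Therefore phi_hat_2 = -0.5240.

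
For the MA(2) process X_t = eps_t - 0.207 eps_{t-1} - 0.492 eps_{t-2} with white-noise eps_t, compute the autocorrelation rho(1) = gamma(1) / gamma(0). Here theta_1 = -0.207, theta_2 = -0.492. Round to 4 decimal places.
\rho(1) = -0.0818

For an MA(q) process with theta_0 = 1, the autocovariance is
  gamma(k) = sigma^2 * sum_{i=0..q-k} theta_i * theta_{i+k},
and rho(k) = gamma(k) / gamma(0). Sigma^2 cancels.
  numerator   = (1)*(-0.207) + (-0.207)*(-0.492) = -0.105156.
  denominator = (1)^2 + (-0.207)^2 + (-0.492)^2 = 1.284913.
  rho(1) = -0.105156 / 1.284913 = -0.0818.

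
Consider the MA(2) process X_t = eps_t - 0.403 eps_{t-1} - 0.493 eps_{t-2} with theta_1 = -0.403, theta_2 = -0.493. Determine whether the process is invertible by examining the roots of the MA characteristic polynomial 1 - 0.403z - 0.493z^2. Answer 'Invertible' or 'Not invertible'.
\text{Invertible}

The MA(q) characteristic polynomial is P(z) = 1 - 0.403z - 0.493z^2.
Invertibility requires all roots to lie outside the unit circle, i.e. |z| > 1 for every root.
Set 1 + (-0.403) z + (-0.493) z^2 = 0, i.e. a z^2 + b z + c = 0 with a = -0.493, b = -0.403, c = 1.
Discriminant D = b^2 - 4ac = (-0.403)^2 - 4*(-0.493)*1 = 0.162409 - (-1.972) = 2.134409.
D >= 0, so the roots are real: z = (-b +/- sqrt(D)) / (2a) = (0.403 +/- 1.460962) / (-0.986).
  z_1 = (0.403 + 1.460962) / (-0.986) = -1.8904,   |z_1| = 1.8904.
  z_2 = (0.403 - 1.460962) / (-0.986) = 1.073,   |z_2| = 1.073.
Moduli of all roots: 1.8904, 1.0730.
All moduli strictly greater than 1? Yes.
Verdict: Invertible.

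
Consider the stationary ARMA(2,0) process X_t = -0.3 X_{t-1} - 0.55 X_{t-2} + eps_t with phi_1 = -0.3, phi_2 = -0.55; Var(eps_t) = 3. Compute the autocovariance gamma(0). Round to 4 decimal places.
\gamma(0) = 4.4685

Multiply the model equation by X_{t-k} and take expectations. With theta_0 = psi_0 = 1 and psi_j the MA(infinity) weights, this gives
  gamma(k) - sum_i phi_i gamma(k-i) = c_k,
  c_k = sigma^2 * sum_{j=k..q} theta_j psi_{j-k}   (c_k = 0 for k > q),
using gamma(-m) = gamma(m).
Pure AR (q = 0): c_0 = sigma^2 = 3, c_k = 0 for k >= 1.
Equations for k = 0, 1, 2 (AR order 2, c_2 = 0):
  (E0) gamma(0) = phi_1 gamma(1) + phi_2 gamma(2) + c_0
  (E1) gamma(1) = phi_1 gamma(0) + phi_2 gamma(1) + c_1
  (E2) gamma(2) = phi_1 gamma(1) + phi_2 gamma(0)
From (E1): gamma(1) = A gamma(0) + B with
  A = phi_1 / (1 - phi_2) = -0.3 / 1.55 = -0.193548,   B = c_1 / (1 - phi_2) = 0 / 1.55 = 0.
Insert (E2) into (E0): gamma(0) (1 - phi_2^2) = phi_1 (1 + phi_2) gamma(1) + c_0.
  phi_1 (1 + phi_2) = (-0.3)(0.45) = -0.135,   1 - phi_2^2 = 0.6975.
Replace gamma(1) by A gamma(0) + B and collect gamma(0):
  gamma(0) [0.6975 - (-0.135)(-0.193548)] = c_0 = 3
  gamma(0) * 0.671371 = 3
  gamma(0) = 3 / 0.671371 = 4.468468.
Therefore gamma(0) = 4.4685 (to 4 decimal places).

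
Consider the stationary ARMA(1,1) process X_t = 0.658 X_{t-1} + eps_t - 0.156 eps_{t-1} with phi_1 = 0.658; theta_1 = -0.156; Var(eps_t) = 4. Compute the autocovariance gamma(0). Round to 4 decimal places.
\gamma(0) = 5.7777

Multiply the model equation by X_{t-k} and take expectations. With theta_0 = psi_0 = 1 and psi_j the MA(infinity) weights, this gives
  gamma(k) - sum_i phi_i gamma(k-i) = c_k,
  c_k = sigma^2 * sum_{j=k..q} theta_j psi_{j-k}   (c_k = 0 for k > q),
using gamma(-m) = gamma(m).
psi-weights needed (psi_j = theta_j + sum_i phi_i psi_{j-i}):
  psi_1 = theta_1 + phi_1 = -0.156 + (0.658) = 0.502
Right-hand sides:
  c_0 = sigma^2 (1 + theta_1 psi_1) = 4 * (1 + (-0.156)(0.502)) = 4 * 0.921688 = 3.686752
  c_1 = sigma^2 theta_1 = 4 * (-0.156) = -0.624
  c_2 = 0
Equations for k = 0 and k = 1 (AR order 1):
  gamma(0) = phi_1 gamma(1) + c_0
  gamma(1) = phi_1 gamma(0) + c_1
Substituting the second into the first: gamma(0) (1 - phi_1^2) = c_0 + phi_1 c_1, so
  gamma(0) = (c_0 + phi_1 c_1) / (1 - phi_1^2) = (3.686752 + (0.658)(-0.624)) / (1 - (0.658)^2) = 3.27616 / 0.567036 = 5.777693.
Therefore gamma(0) = 5.7777 (to 4 decimal places).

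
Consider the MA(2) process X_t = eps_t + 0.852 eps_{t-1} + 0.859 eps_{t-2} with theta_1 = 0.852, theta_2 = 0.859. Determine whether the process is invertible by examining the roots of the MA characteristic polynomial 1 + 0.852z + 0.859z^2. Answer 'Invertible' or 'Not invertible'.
\text{Invertible}

The MA(q) characteristic polynomial is P(z) = 1 + 0.852z + 0.859z^2.
Invertibility requires all roots to lie outside the unit circle, i.e. |z| > 1 for every root.
Set 1 + (0.852) z + (0.859) z^2 = 0, i.e. a z^2 + b z + c = 0 with a = 0.859, b = 0.852, c = 1.
Discriminant D = b^2 - 4ac = (0.852)^2 - 4*(0.859)*1 = 0.725904 - (3.436) = -2.710096.
D < 0, so the roots are the complex-conjugate pair z = (-b +/- i sqrt(-D)) / (2a) = -0.4959 +/- 0.9582i.
For a conjugate pair |z|^2 = z * conj(z) = (product of roots) = c/a = 1/(0.859) = 1.164144, so |z| = sqrt(1.164144) = 1.079 for both roots.
Moduli of all roots: 1.0790, 1.0790.
All moduli strictly greater than 1? Yes.
Verdict: Invertible.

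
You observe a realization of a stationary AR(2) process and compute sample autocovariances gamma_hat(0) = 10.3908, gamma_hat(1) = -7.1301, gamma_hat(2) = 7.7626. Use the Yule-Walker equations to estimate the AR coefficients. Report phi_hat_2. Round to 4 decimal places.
\hat\phi_{2} = 0.5220

The Yule-Walker equations for an AR(p) process read, in matrix form,
  Gamma_p phi = r_p,   with   (Gamma_p)_{ij} = gamma(|i - j|),
                       (r_p)_i = gamma(i),   i,j = 1..p.
Substitute the sample gammas (Toeplitz matrix and right-hand side of size 2):
  Gamma_p = [[10.3908, -7.1301], [-7.1301, 10.3908]]
  r_p     = [-7.1301, 7.7626]
Written out:
  10.3908 phi_1 - 7.1301 phi_2 = -7.1301
  -7.1301 phi_1 + 10.3908 phi_2 = 7.7626
Solve by Cramer's rule:
  det = gamma(0)^2 - gamma(1)^2 = (10.3908)^2 - (-7.1301)^2 = 107.96872464 - 50.83832601 = 57.13039863
  phi_hat_1 = [gamma(1) gamma(0) - gamma(1) gamma(2)] / det = [(-7.1301)(10.3908) - (-7.1301)(7.7626)] / 57.13039863 = -18.73932882 / 57.13039863 = -0.328
  phi_hat_2 = [gamma(0) gamma(2) - gamma(1)^2] / det = [(10.3908)(7.7626) - (-7.1301)^2] / 57.13039863 = 29.82129807 / 57.13039863 = 0.522
So phi_hat = [-0.3280, 0.5220].
Therefore phi_hat_2 = 0.5220.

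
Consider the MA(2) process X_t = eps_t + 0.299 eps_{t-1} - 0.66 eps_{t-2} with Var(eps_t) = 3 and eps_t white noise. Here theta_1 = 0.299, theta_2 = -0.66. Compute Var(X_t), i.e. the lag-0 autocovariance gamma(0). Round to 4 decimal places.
\gamma(0) = 4.5750

For an MA(q) process X_t = eps_t + sum_i theta_i eps_{t-i} with
Var(eps_t) = sigma^2, the variance is
  gamma(0) = sigma^2 * (1 + sum_i theta_i^2).
  sum_i theta_i^2 = (0.299)^2 + (-0.66)^2 = 0.089401 + 0.4356 = 0.525001.
  gamma(0) = 3 * (1 + 0.525001) = 3 * 1.525001 = 4.575003, which rounds to 4.5750.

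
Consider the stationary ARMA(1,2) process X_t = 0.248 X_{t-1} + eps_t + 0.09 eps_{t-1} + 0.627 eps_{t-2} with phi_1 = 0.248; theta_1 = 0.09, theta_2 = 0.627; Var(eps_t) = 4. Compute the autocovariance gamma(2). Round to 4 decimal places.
\gamma(2) = 3.2141

Multiply the model equation by X_{t-k} and take expectations. With theta_0 = psi_0 = 1 and psi_j the MA(infinity) weights, this gives
  gamma(k) - sum_i phi_i gamma(k-i) = c_k,
  c_k = sigma^2 * sum_{j=k..q} theta_j psi_{j-k}   (c_k = 0 for k > q),
using gamma(-m) = gamma(m).
psi-weights needed (psi_j = theta_j + sum_i phi_i psi_{j-i}):
  psi_1 = theta_1 + phi_1 = 0.09 + (0.248) = 0.338
  psi_2 = theta_2 + phi_1 psi_1 = 0.627 + (0.248)(0.338) = 0.710824
Right-hand sides:
  c_0 = sigma^2 (1 + theta_1 psi_1 + theta_2 psi_2) = 4 * (1 + (0.09)(0.338) + (0.627)(0.710824)) = 4 * 1.476107 = 5.904427
  c_1 = sigma^2 (theta_1 + theta_2 psi_1) = 4 * (0.09 + (0.627)(0.338)) = 1.207704
  c_2 = sigma^2 theta_2 = 4 * (0.627) = 2.508
Equations for k = 0 and k = 1 (AR order 1):
  gamma(0) = phi_1 gamma(1) + c_0
  gamma(1) = phi_1 gamma(0) + c_1
Substituting the second into the first: gamma(0) (1 - phi_1^2) = c_0 + phi_1 c_1, so
  gamma(0) = (c_0 + phi_1 c_1) / (1 - phi_1^2) = (5.904427 + (0.248)(1.207704)) / (1 - (0.248)^2) = 6.203937 / 0.938496 = 6.61051.
  gamma(1) = phi_1 gamma(0) + c_1 = (0.248)(6.61051) + (1.207704) = 2.84711.
For k = 2: gamma(2) = phi_1 gamma(1) + c_2
  = (0.248)(2.84711) + (2.508) = 3.214083.
Therefore gamma(2) = 3.2141 (to 4 decimal places).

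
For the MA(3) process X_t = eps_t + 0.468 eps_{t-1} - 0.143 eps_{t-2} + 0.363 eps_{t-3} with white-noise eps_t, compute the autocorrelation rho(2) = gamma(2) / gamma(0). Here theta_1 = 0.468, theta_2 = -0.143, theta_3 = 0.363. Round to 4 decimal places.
\rho(2) = 0.0196

For an MA(q) process with theta_0 = 1, the autocovariance is
  gamma(k) = sigma^2 * sum_{i=0..q-k} theta_i * theta_{i+k},
and rho(k) = gamma(k) / gamma(0). Sigma^2 cancels.
  numerator   = (1)*(-0.143) + (0.468)*(0.363) = 0.026884.
  denominator = (1)^2 + (0.468)^2 + (-0.143)^2 + (0.363)^2 = 1.371242.
  rho(2) = 0.026884 / 1.371242 = 0.0196.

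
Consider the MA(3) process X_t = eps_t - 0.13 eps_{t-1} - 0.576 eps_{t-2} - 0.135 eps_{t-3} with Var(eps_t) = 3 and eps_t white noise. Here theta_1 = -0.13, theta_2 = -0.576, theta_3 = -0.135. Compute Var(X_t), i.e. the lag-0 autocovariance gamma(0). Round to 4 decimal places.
\gamma(0) = 4.1007

For an MA(q) process X_t = eps_t + sum_i theta_i eps_{t-i} with
Var(eps_t) = sigma^2, the variance is
  gamma(0) = sigma^2 * (1 + sum_i theta_i^2).
  sum_i theta_i^2 = (-0.13)^2 + (-0.576)^2 + (-0.135)^2 = 0.0169 + 0.331776 + 0.018225 = 0.366901.
  gamma(0) = 3 * (1 + 0.366901) = 3 * 1.366901 = 4.100703, which rounds to 4.1007.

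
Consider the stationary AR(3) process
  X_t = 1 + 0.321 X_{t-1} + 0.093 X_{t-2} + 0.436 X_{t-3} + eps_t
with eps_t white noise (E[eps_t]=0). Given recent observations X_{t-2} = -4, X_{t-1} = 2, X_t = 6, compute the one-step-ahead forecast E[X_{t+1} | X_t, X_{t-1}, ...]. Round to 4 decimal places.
E[X_{t+1} \mid \mathcal F_t] = 1.3680

For an AR(p) model X_t = c + sum_i phi_i X_{t-i} + eps_t, the
one-step-ahead conditional mean is
  E[X_{t+1} | X_t, ...] = c + sum_i phi_i X_{t+1-i}.
Substitute known values:
  E[X_{t+1} | ...] = 1 + (0.321) * (6) + (0.093) * (2) + (0.436) * (-4)
                   = 1.3680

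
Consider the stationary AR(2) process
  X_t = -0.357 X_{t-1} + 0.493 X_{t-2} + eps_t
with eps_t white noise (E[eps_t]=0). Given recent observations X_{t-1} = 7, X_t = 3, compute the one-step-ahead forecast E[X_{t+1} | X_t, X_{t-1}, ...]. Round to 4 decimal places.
E[X_{t+1} \mid \mathcal F_t] = 2.3800

For an AR(p) model X_t = c + sum_i phi_i X_{t-i} + eps_t, the
one-step-ahead conditional mean is
  E[X_{t+1} | X_t, ...] = c + sum_i phi_i X_{t+1-i}.
Substitute known values:
  E[X_{t+1} | ...] = (-0.357) * (3) + (0.493) * (7)
                   = 2.3800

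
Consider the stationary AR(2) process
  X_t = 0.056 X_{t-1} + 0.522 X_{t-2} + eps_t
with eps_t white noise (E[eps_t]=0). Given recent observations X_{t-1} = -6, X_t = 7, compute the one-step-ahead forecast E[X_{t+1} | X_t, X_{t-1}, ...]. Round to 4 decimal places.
E[X_{t+1} \mid \mathcal F_t] = -2.7400

For an AR(p) model X_t = c + sum_i phi_i X_{t-i} + eps_t, the
one-step-ahead conditional mean is
  E[X_{t+1} | X_t, ...] = c + sum_i phi_i X_{t+1-i}.
Substitute known values:
  E[X_{t+1} | ...] = (0.056) * (7) + (0.522) * (-6)
                   = -2.7400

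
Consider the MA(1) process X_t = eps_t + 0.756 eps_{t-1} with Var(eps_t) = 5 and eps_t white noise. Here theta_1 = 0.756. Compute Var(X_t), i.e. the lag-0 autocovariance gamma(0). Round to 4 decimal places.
\gamma(0) = 7.8577

For an MA(q) process X_t = eps_t + sum_i theta_i eps_{t-i} with
Var(eps_t) = sigma^2, the variance is
  gamma(0) = sigma^2 * (1 + sum_i theta_i^2).
  sum_i theta_i^2 = (0.756)^2 = 0.571536.
  gamma(0) = 5 * (1 + 0.571536) = 5 * 1.571536 = 7.85768, which rounds to 7.8577.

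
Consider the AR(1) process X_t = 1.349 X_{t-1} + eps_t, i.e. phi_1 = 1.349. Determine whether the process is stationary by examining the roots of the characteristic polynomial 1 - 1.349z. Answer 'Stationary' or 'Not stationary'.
\text{Not stationary}

The AR(p) characteristic polynomial is P(z) = 1 - 1.349z.
Stationarity requires all roots to lie outside the unit circle, i.e. |z| > 1 for every root.
This is linear in z: 1 + (-1.349) z = 0  =>  z = -1/(-1.349) = 0.74129,  |z| = 0.74129.
Moduli of all roots: 0.7413.
All moduli strictly greater than 1? No.
Verdict: Not stationary.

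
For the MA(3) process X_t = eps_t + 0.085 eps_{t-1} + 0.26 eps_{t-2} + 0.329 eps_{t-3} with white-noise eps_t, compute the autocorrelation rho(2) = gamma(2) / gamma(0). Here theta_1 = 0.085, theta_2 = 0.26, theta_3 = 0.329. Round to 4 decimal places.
\rho(2) = 0.2434

For an MA(q) process with theta_0 = 1, the autocovariance is
  gamma(k) = sigma^2 * sum_{i=0..q-k} theta_i * theta_{i+k},
and rho(k) = gamma(k) / gamma(0). Sigma^2 cancels.
  numerator   = (1)*(0.26) + (0.085)*(0.329) = 0.287965.
  denominator = (1)^2 + (0.085)^2 + (0.26)^2 + (0.329)^2 = 1.183066.
  rho(2) = 0.287965 / 1.183066 = 0.2434.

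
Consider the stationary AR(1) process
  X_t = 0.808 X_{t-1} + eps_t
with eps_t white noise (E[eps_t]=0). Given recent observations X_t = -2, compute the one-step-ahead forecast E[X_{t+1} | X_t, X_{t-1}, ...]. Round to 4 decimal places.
E[X_{t+1} \mid \mathcal F_t] = -1.6160

For an AR(p) model X_t = c + sum_i phi_i X_{t-i} + eps_t, the
one-step-ahead conditional mean is
  E[X_{t+1} | X_t, ...] = c + sum_i phi_i X_{t+1-i}.
Substitute known values:
  E[X_{t+1} | ...] = (0.808) * (-2)
                   = -1.6160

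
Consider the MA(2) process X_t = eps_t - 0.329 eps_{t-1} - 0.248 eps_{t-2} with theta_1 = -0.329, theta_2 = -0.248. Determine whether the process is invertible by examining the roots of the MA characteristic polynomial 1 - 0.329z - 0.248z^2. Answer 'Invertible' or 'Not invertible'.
\text{Invertible}

The MA(q) characteristic polynomial is P(z) = 1 - 0.329z - 0.248z^2.
Invertibility requires all roots to lie outside the unit circle, i.e. |z| > 1 for every root.
Set 1 + (-0.329) z + (-0.248) z^2 = 0, i.e. a z^2 + b z + c = 0 with a = -0.248, b = -0.329, c = 1.
Discriminant D = b^2 - 4ac = (-0.329)^2 - 4*(-0.248)*1 = 0.108241 - (-0.992) = 1.100241.
D >= 0, so the roots are real: z = (-b +/- sqrt(D)) / (2a) = (0.329 +/- 1.048924) / (-0.496).
  z_1 = (0.329 + 1.048924) / (-0.496) = -2.7781,   |z_1| = 2.7781.
  z_2 = (0.329 - 1.048924) / (-0.496) = 1.4515,   |z_2| = 1.4515.
Moduli of all roots: 2.7781, 1.4515.
All moduli strictly greater than 1? Yes.
Verdict: Invertible.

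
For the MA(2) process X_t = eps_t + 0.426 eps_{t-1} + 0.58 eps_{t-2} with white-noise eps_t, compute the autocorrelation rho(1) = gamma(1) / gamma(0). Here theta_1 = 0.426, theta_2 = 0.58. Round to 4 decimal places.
\rho(1) = 0.4434

For an MA(q) process with theta_0 = 1, the autocovariance is
  gamma(k) = sigma^2 * sum_{i=0..q-k} theta_i * theta_{i+k},
and rho(k) = gamma(k) / gamma(0). Sigma^2 cancels.
  numerator   = (1)*(0.426) + (0.426)*(0.58) = 0.67308.
  denominator = (1)^2 + (0.426)^2 + (0.58)^2 = 1.517876.
  rho(1) = 0.67308 / 1.517876 = 0.4434.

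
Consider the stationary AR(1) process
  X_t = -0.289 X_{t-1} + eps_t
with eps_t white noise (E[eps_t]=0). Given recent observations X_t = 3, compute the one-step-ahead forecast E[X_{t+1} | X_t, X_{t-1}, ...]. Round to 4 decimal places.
E[X_{t+1} \mid \mathcal F_t] = -0.8670

For an AR(p) model X_t = c + sum_i phi_i X_{t-i} + eps_t, the
one-step-ahead conditional mean is
  E[X_{t+1} | X_t, ...] = c + sum_i phi_i X_{t+1-i}.
Substitute known values:
  E[X_{t+1} | ...] = (-0.289) * (3)
                   = -0.8670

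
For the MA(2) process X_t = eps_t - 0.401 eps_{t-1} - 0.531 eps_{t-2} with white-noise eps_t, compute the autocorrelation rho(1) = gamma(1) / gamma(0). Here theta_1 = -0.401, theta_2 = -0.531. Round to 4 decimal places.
\rho(1) = -0.1304

For an MA(q) process with theta_0 = 1, the autocovariance is
  gamma(k) = sigma^2 * sum_{i=0..q-k} theta_i * theta_{i+k},
and rho(k) = gamma(k) / gamma(0). Sigma^2 cancels.
  numerator   = (1)*(-0.401) + (-0.401)*(-0.531) = -0.188069.
  denominator = (1)^2 + (-0.401)^2 + (-0.531)^2 = 1.442762.
  rho(1) = -0.188069 / 1.442762 = -0.1304.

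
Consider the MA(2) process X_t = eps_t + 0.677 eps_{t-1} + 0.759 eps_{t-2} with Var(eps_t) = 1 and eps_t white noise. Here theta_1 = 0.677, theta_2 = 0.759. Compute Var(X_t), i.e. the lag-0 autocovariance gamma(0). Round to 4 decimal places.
\gamma(0) = 2.0344

For an MA(q) process X_t = eps_t + sum_i theta_i eps_{t-i} with
Var(eps_t) = sigma^2, the variance is
  gamma(0) = sigma^2 * (1 + sum_i theta_i^2).
  sum_i theta_i^2 = (0.677)^2 + (0.759)^2 = 0.458329 + 0.576081 = 1.03441.
  gamma(0) = 1 * (1 + 1.03441) = 1 * 2.03441 = 2.03441, which rounds to 2.0344.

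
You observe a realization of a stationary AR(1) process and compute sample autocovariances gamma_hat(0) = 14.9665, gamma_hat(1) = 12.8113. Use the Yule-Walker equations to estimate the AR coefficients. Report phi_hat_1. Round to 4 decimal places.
\hat\phi_{1} = 0.8560

The Yule-Walker equations for an AR(p) process read, in matrix form,
  Gamma_p phi = r_p,   with   (Gamma_p)_{ij} = gamma(|i - j|),
                       (r_p)_i = gamma(i),   i,j = 1..p.
Substitute the sample gammas (Toeplitz matrix and right-hand side of size 1):
  Gamma_p = [[14.9665]]
  r_p     = [12.8113]
With p = 1 this is the single equation gamma(0) phi_1 = gamma(1):
  phi_hat_1 = gamma(1) / gamma(0) = 12.8113 / 14.9665 = 0.8560.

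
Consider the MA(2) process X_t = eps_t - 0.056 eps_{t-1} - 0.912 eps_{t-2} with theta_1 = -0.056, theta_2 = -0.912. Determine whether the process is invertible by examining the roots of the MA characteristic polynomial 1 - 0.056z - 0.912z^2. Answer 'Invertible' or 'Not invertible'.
\text{Invertible}

The MA(q) characteristic polynomial is P(z) = 1 - 0.056z - 0.912z^2.
Invertibility requires all roots to lie outside the unit circle, i.e. |z| > 1 for every root.
Set 1 + (-0.056) z + (-0.912) z^2 = 0, i.e. a z^2 + b z + c = 0 with a = -0.912, b = -0.056, c = 1.
Discriminant D = b^2 - 4ac = (-0.056)^2 - 4*(-0.912)*1 = 0.003136 - (-3.648) = 3.651136.
D >= 0, so the roots are real: z = (-b +/- sqrt(D)) / (2a) = (0.056 +/- 1.910795) / (-1.824).
  z_1 = (0.056 + 1.910795) / (-1.824) = -1.0783,   |z_1| = 1.0783.
  z_2 = (0.056 - 1.910795) / (-1.824) = 1.0169,   |z_2| = 1.0169.
Moduli of all roots: 1.0783, 1.0169.
All moduli strictly greater than 1? Yes.
Verdict: Invertible.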